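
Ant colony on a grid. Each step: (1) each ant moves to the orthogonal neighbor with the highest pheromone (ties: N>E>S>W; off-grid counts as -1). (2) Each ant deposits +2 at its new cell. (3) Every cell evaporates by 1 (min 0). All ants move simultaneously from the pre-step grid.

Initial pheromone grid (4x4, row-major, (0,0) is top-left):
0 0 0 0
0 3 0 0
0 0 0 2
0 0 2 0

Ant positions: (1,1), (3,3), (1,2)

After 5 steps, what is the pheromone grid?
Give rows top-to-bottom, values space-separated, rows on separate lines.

After step 1: ants at (0,1),(2,3),(1,1)
  0 1 0 0
  0 4 0 0
  0 0 0 3
  0 0 1 0
After step 2: ants at (1,1),(1,3),(0,1)
  0 2 0 0
  0 5 0 1
  0 0 0 2
  0 0 0 0
After step 3: ants at (0,1),(2,3),(1,1)
  0 3 0 0
  0 6 0 0
  0 0 0 3
  0 0 0 0
After step 4: ants at (1,1),(1,3),(0,1)
  0 4 0 0
  0 7 0 1
  0 0 0 2
  0 0 0 0
After step 5: ants at (0,1),(2,3),(1,1)
  0 5 0 0
  0 8 0 0
  0 0 0 3
  0 0 0 0

0 5 0 0
0 8 0 0
0 0 0 3
0 0 0 0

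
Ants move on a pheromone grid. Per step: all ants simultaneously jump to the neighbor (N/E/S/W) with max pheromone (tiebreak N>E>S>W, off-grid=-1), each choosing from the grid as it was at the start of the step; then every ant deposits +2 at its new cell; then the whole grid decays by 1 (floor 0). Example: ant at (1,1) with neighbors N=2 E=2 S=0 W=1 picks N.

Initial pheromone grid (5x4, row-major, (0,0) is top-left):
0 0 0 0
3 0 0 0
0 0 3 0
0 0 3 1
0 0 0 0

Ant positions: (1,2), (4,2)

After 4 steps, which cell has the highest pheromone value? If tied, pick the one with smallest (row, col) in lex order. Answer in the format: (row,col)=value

Step 1: ant0:(1,2)->S->(2,2) | ant1:(4,2)->N->(3,2)
  grid max=4 at (2,2)
Step 2: ant0:(2,2)->S->(3,2) | ant1:(3,2)->N->(2,2)
  grid max=5 at (2,2)
Step 3: ant0:(3,2)->N->(2,2) | ant1:(2,2)->S->(3,2)
  grid max=6 at (2,2)
Step 4: ant0:(2,2)->S->(3,2) | ant1:(3,2)->N->(2,2)
  grid max=7 at (2,2)
Final grid:
  0 0 0 0
  0 0 0 0
  0 0 7 0
  0 0 7 0
  0 0 0 0
Max pheromone 7 at (2,2)

Answer: (2,2)=7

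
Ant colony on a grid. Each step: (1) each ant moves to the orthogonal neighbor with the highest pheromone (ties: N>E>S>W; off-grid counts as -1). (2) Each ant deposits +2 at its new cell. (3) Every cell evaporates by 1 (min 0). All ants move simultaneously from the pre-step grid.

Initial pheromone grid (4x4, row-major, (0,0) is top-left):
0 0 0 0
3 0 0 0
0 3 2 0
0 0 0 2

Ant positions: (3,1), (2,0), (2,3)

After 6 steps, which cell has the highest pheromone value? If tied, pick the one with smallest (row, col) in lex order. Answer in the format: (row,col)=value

Answer: (1,0)=3

Derivation:
Step 1: ant0:(3,1)->N->(2,1) | ant1:(2,0)->N->(1,0) | ant2:(2,3)->S->(3,3)
  grid max=4 at (1,0)
Step 2: ant0:(2,1)->E->(2,2) | ant1:(1,0)->N->(0,0) | ant2:(3,3)->N->(2,3)
  grid max=3 at (1,0)
Step 3: ant0:(2,2)->W->(2,1) | ant1:(0,0)->S->(1,0) | ant2:(2,3)->S->(3,3)
  grid max=4 at (1,0)
Step 4: ant0:(2,1)->E->(2,2) | ant1:(1,0)->N->(0,0) | ant2:(3,3)->N->(2,3)
  grid max=3 at (1,0)
Step 5: ant0:(2,2)->W->(2,1) | ant1:(0,0)->S->(1,0) | ant2:(2,3)->S->(3,3)
  grid max=4 at (1,0)
Step 6: ant0:(2,1)->E->(2,2) | ant1:(1,0)->N->(0,0) | ant2:(3,3)->N->(2,3)
  grid max=3 at (1,0)
Final grid:
  1 0 0 0
  3 0 0 0
  0 3 2 1
  0 0 0 2
Max pheromone 3 at (1,0)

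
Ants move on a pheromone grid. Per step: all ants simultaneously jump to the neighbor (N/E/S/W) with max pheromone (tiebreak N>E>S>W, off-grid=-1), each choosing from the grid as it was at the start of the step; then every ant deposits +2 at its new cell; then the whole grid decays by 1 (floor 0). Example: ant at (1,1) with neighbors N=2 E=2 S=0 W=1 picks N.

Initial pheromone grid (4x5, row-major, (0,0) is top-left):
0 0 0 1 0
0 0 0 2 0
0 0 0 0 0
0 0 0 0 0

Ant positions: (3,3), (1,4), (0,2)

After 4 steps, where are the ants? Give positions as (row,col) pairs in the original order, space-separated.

Step 1: ant0:(3,3)->N->(2,3) | ant1:(1,4)->W->(1,3) | ant2:(0,2)->E->(0,3)
  grid max=3 at (1,3)
Step 2: ant0:(2,3)->N->(1,3) | ant1:(1,3)->N->(0,3) | ant2:(0,3)->S->(1,3)
  grid max=6 at (1,3)
Step 3: ant0:(1,3)->N->(0,3) | ant1:(0,3)->S->(1,3) | ant2:(1,3)->N->(0,3)
  grid max=7 at (1,3)
Step 4: ant0:(0,3)->S->(1,3) | ant1:(1,3)->N->(0,3) | ant2:(0,3)->S->(1,3)
  grid max=10 at (1,3)

(1,3) (0,3) (1,3)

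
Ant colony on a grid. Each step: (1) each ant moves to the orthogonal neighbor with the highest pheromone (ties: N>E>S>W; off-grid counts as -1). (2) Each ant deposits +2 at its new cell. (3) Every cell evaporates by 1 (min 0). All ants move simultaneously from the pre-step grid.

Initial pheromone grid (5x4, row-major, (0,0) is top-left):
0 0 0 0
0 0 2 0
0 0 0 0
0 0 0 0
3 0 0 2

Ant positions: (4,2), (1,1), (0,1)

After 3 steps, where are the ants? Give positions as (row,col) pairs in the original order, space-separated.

Step 1: ant0:(4,2)->E->(4,3) | ant1:(1,1)->E->(1,2) | ant2:(0,1)->E->(0,2)
  grid max=3 at (1,2)
Step 2: ant0:(4,3)->N->(3,3) | ant1:(1,2)->N->(0,2) | ant2:(0,2)->S->(1,2)
  grid max=4 at (1,2)
Step 3: ant0:(3,3)->S->(4,3) | ant1:(0,2)->S->(1,2) | ant2:(1,2)->N->(0,2)
  grid max=5 at (1,2)

(4,3) (1,2) (0,2)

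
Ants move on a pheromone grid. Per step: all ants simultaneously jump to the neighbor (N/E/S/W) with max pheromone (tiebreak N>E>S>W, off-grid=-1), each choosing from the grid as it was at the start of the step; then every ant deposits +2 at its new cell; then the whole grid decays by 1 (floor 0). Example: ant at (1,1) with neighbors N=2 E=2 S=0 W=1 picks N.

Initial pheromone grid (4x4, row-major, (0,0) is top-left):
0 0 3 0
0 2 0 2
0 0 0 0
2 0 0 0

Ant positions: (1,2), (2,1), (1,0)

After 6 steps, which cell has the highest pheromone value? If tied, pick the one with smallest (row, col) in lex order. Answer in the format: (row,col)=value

Step 1: ant0:(1,2)->N->(0,2) | ant1:(2,1)->N->(1,1) | ant2:(1,0)->E->(1,1)
  grid max=5 at (1,1)
Step 2: ant0:(0,2)->E->(0,3) | ant1:(1,1)->N->(0,1) | ant2:(1,1)->N->(0,1)
  grid max=4 at (1,1)
Step 3: ant0:(0,3)->W->(0,2) | ant1:(0,1)->S->(1,1) | ant2:(0,1)->S->(1,1)
  grid max=7 at (1,1)
Step 4: ant0:(0,2)->W->(0,1) | ant1:(1,1)->N->(0,1) | ant2:(1,1)->N->(0,1)
  grid max=7 at (0,1)
Step 5: ant0:(0,1)->S->(1,1) | ant1:(0,1)->S->(1,1) | ant2:(0,1)->S->(1,1)
  grid max=11 at (1,1)
Step 6: ant0:(1,1)->N->(0,1) | ant1:(1,1)->N->(0,1) | ant2:(1,1)->N->(0,1)
  grid max=11 at (0,1)
Final grid:
  0 11 1 0
  0 10 0 0
  0 0 0 0
  0 0 0 0
Max pheromone 11 at (0,1)

Answer: (0,1)=11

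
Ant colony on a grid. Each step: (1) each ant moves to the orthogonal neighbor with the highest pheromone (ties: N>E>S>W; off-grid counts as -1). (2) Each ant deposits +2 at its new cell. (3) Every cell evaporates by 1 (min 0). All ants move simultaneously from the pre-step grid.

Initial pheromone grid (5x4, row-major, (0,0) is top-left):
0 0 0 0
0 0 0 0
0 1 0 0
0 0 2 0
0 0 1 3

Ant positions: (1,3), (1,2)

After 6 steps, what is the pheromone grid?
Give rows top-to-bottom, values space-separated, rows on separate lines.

After step 1: ants at (0,3),(0,2)
  0 0 1 1
  0 0 0 0
  0 0 0 0
  0 0 1 0
  0 0 0 2
After step 2: ants at (0,2),(0,3)
  0 0 2 2
  0 0 0 0
  0 0 0 0
  0 0 0 0
  0 0 0 1
After step 3: ants at (0,3),(0,2)
  0 0 3 3
  0 0 0 0
  0 0 0 0
  0 0 0 0
  0 0 0 0
After step 4: ants at (0,2),(0,3)
  0 0 4 4
  0 0 0 0
  0 0 0 0
  0 0 0 0
  0 0 0 0
After step 5: ants at (0,3),(0,2)
  0 0 5 5
  0 0 0 0
  0 0 0 0
  0 0 0 0
  0 0 0 0
After step 6: ants at (0,2),(0,3)
  0 0 6 6
  0 0 0 0
  0 0 0 0
  0 0 0 0
  0 0 0 0

0 0 6 6
0 0 0 0
0 0 0 0
0 0 0 0
0 0 0 0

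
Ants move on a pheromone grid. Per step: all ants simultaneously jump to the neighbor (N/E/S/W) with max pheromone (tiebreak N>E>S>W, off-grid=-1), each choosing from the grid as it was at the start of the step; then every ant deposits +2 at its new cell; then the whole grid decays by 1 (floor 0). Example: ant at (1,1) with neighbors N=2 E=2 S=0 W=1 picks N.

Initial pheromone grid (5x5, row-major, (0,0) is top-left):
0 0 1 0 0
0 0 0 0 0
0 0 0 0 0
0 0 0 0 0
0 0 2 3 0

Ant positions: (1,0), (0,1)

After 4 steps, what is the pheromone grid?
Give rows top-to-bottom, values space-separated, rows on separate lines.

After step 1: ants at (0,0),(0,2)
  1 0 2 0 0
  0 0 0 0 0
  0 0 0 0 0
  0 0 0 0 0
  0 0 1 2 0
After step 2: ants at (0,1),(0,3)
  0 1 1 1 0
  0 0 0 0 0
  0 0 0 0 0
  0 0 0 0 0
  0 0 0 1 0
After step 3: ants at (0,2),(0,2)
  0 0 4 0 0
  0 0 0 0 0
  0 0 0 0 0
  0 0 0 0 0
  0 0 0 0 0
After step 4: ants at (0,3),(0,3)
  0 0 3 3 0
  0 0 0 0 0
  0 0 0 0 0
  0 0 0 0 0
  0 0 0 0 0

0 0 3 3 0
0 0 0 0 0
0 0 0 0 0
0 0 0 0 0
0 0 0 0 0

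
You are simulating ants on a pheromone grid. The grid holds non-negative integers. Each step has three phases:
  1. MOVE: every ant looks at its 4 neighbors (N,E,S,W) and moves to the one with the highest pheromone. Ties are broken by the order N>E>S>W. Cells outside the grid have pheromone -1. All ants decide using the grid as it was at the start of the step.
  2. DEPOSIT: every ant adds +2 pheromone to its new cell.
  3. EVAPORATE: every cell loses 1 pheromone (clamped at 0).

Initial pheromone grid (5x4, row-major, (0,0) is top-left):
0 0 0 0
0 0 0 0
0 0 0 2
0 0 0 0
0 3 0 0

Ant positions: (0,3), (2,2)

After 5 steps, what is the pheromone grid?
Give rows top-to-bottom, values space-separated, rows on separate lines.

After step 1: ants at (1,3),(2,3)
  0 0 0 0
  0 0 0 1
  0 0 0 3
  0 0 0 0
  0 2 0 0
After step 2: ants at (2,3),(1,3)
  0 0 0 0
  0 0 0 2
  0 0 0 4
  0 0 0 0
  0 1 0 0
After step 3: ants at (1,3),(2,3)
  0 0 0 0
  0 0 0 3
  0 0 0 5
  0 0 0 0
  0 0 0 0
After step 4: ants at (2,3),(1,3)
  0 0 0 0
  0 0 0 4
  0 0 0 6
  0 0 0 0
  0 0 0 0
After step 5: ants at (1,3),(2,3)
  0 0 0 0
  0 0 0 5
  0 0 0 7
  0 0 0 0
  0 0 0 0

0 0 0 0
0 0 0 5
0 0 0 7
0 0 0 0
0 0 0 0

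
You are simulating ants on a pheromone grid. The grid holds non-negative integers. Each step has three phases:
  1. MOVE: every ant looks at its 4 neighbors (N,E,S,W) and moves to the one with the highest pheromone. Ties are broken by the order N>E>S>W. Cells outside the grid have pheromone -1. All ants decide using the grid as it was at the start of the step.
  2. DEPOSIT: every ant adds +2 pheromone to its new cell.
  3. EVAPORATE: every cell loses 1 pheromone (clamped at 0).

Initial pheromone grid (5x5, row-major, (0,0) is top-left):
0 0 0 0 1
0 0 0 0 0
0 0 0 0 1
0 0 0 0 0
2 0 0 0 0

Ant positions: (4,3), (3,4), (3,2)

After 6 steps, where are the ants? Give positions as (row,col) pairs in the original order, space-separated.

Step 1: ant0:(4,3)->N->(3,3) | ant1:(3,4)->N->(2,4) | ant2:(3,2)->N->(2,2)
  grid max=2 at (2,4)
Step 2: ant0:(3,3)->N->(2,3) | ant1:(2,4)->N->(1,4) | ant2:(2,2)->N->(1,2)
  grid max=1 at (1,2)
Step 3: ant0:(2,3)->E->(2,4) | ant1:(1,4)->S->(2,4) | ant2:(1,2)->N->(0,2)
  grid max=4 at (2,4)
Step 4: ant0:(2,4)->N->(1,4) | ant1:(2,4)->N->(1,4) | ant2:(0,2)->E->(0,3)
  grid max=3 at (1,4)
Step 5: ant0:(1,4)->S->(2,4) | ant1:(1,4)->S->(2,4) | ant2:(0,3)->E->(0,4)
  grid max=6 at (2,4)
Step 6: ant0:(2,4)->N->(1,4) | ant1:(2,4)->N->(1,4) | ant2:(0,4)->S->(1,4)
  grid max=7 at (1,4)

(1,4) (1,4) (1,4)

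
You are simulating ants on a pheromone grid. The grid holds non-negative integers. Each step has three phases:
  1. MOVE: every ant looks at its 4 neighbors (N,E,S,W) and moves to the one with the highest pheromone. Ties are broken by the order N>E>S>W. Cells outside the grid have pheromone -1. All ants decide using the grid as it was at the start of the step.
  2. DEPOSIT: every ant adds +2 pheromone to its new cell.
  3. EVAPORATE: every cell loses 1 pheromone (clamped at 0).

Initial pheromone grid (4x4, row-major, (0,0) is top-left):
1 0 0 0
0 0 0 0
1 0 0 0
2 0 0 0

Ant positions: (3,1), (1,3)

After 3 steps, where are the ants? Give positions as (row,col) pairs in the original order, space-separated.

Step 1: ant0:(3,1)->W->(3,0) | ant1:(1,3)->N->(0,3)
  grid max=3 at (3,0)
Step 2: ant0:(3,0)->N->(2,0) | ant1:(0,3)->S->(1,3)
  grid max=2 at (3,0)
Step 3: ant0:(2,0)->S->(3,0) | ant1:(1,3)->N->(0,3)
  grid max=3 at (3,0)

(3,0) (0,3)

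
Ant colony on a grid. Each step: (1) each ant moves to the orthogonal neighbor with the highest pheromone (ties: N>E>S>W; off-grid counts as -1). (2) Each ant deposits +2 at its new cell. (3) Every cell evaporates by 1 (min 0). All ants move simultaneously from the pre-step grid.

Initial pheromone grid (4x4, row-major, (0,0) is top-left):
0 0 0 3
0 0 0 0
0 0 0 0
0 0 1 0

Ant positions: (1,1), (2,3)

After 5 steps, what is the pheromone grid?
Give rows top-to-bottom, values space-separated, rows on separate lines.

After step 1: ants at (0,1),(1,3)
  0 1 0 2
  0 0 0 1
  0 0 0 0
  0 0 0 0
After step 2: ants at (0,2),(0,3)
  0 0 1 3
  0 0 0 0
  0 0 0 0
  0 0 0 0
After step 3: ants at (0,3),(0,2)
  0 0 2 4
  0 0 0 0
  0 0 0 0
  0 0 0 0
After step 4: ants at (0,2),(0,3)
  0 0 3 5
  0 0 0 0
  0 0 0 0
  0 0 0 0
After step 5: ants at (0,3),(0,2)
  0 0 4 6
  0 0 0 0
  0 0 0 0
  0 0 0 0

0 0 4 6
0 0 0 0
0 0 0 0
0 0 0 0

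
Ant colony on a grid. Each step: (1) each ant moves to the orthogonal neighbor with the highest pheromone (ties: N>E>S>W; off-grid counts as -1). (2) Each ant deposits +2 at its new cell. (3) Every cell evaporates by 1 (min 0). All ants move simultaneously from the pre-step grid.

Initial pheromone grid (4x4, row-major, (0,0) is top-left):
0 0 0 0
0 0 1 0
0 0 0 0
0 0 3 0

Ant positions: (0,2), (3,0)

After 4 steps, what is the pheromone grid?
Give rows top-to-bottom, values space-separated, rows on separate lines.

After step 1: ants at (1,2),(2,0)
  0 0 0 0
  0 0 2 0
  1 0 0 0
  0 0 2 0
After step 2: ants at (0,2),(1,0)
  0 0 1 0
  1 0 1 0
  0 0 0 0
  0 0 1 0
After step 3: ants at (1,2),(0,0)
  1 0 0 0
  0 0 2 0
  0 0 0 0
  0 0 0 0
After step 4: ants at (0,2),(0,1)
  0 1 1 0
  0 0 1 0
  0 0 0 0
  0 0 0 0

0 1 1 0
0 0 1 0
0 0 0 0
0 0 0 0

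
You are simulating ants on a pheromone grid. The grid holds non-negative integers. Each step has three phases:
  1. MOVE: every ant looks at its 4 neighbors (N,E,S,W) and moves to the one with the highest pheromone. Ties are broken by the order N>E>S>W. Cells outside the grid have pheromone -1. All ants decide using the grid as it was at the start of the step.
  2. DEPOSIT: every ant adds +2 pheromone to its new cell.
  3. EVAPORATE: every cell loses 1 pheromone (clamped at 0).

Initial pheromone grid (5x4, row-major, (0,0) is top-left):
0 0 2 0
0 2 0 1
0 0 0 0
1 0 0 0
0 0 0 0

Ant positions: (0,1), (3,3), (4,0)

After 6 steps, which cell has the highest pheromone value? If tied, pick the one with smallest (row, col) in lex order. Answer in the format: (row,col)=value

Step 1: ant0:(0,1)->E->(0,2) | ant1:(3,3)->N->(2,3) | ant2:(4,0)->N->(3,0)
  grid max=3 at (0,2)
Step 2: ant0:(0,2)->E->(0,3) | ant1:(2,3)->N->(1,3) | ant2:(3,0)->N->(2,0)
  grid max=2 at (0,2)
Step 3: ant0:(0,3)->W->(0,2) | ant1:(1,3)->N->(0,3) | ant2:(2,0)->S->(3,0)
  grid max=3 at (0,2)
Step 4: ant0:(0,2)->E->(0,3) | ant1:(0,3)->W->(0,2) | ant2:(3,0)->N->(2,0)
  grid max=4 at (0,2)
Step 5: ant0:(0,3)->W->(0,2) | ant1:(0,2)->E->(0,3) | ant2:(2,0)->S->(3,0)
  grid max=5 at (0,2)
Step 6: ant0:(0,2)->E->(0,3) | ant1:(0,3)->W->(0,2) | ant2:(3,0)->N->(2,0)
  grid max=6 at (0,2)
Final grid:
  0 0 6 5
  0 0 0 0
  1 0 0 0
  1 0 0 0
  0 0 0 0
Max pheromone 6 at (0,2)

Answer: (0,2)=6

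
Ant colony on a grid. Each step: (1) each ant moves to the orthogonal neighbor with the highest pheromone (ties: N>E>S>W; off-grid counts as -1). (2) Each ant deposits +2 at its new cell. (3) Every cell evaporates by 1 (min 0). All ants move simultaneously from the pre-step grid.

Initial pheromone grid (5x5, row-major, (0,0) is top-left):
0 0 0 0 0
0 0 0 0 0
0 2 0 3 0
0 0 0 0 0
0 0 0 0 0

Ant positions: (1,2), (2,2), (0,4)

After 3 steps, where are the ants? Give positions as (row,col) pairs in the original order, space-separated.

Step 1: ant0:(1,2)->N->(0,2) | ant1:(2,2)->E->(2,3) | ant2:(0,4)->S->(1,4)
  grid max=4 at (2,3)
Step 2: ant0:(0,2)->E->(0,3) | ant1:(2,3)->N->(1,3) | ant2:(1,4)->N->(0,4)
  grid max=3 at (2,3)
Step 3: ant0:(0,3)->E->(0,4) | ant1:(1,3)->S->(2,3) | ant2:(0,4)->W->(0,3)
  grid max=4 at (2,3)

(0,4) (2,3) (0,3)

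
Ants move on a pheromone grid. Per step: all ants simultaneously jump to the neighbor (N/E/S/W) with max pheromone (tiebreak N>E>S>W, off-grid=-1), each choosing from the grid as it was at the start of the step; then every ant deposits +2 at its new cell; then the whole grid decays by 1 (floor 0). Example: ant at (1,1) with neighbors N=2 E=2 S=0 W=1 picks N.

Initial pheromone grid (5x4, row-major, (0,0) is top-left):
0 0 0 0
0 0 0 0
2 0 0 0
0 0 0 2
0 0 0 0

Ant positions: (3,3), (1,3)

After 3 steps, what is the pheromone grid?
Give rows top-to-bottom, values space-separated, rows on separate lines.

After step 1: ants at (2,3),(0,3)
  0 0 0 1
  0 0 0 0
  1 0 0 1
  0 0 0 1
  0 0 0 0
After step 2: ants at (3,3),(1,3)
  0 0 0 0
  0 0 0 1
  0 0 0 0
  0 0 0 2
  0 0 0 0
After step 3: ants at (2,3),(0,3)
  0 0 0 1
  0 0 0 0
  0 0 0 1
  0 0 0 1
  0 0 0 0

0 0 0 1
0 0 0 0
0 0 0 1
0 0 0 1
0 0 0 0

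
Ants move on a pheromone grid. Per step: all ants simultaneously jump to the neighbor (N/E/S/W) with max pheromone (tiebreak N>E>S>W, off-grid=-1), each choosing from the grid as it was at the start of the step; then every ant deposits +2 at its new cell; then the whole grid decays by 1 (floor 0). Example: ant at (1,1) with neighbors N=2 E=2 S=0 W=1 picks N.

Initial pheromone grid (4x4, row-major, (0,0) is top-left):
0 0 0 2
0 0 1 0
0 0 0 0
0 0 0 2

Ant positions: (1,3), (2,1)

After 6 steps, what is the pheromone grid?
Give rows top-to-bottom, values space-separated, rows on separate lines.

After step 1: ants at (0,3),(1,1)
  0 0 0 3
  0 1 0 0
  0 0 0 0
  0 0 0 1
After step 2: ants at (1,3),(0,1)
  0 1 0 2
  0 0 0 1
  0 0 0 0
  0 0 0 0
After step 3: ants at (0,3),(0,2)
  0 0 1 3
  0 0 0 0
  0 0 0 0
  0 0 0 0
After step 4: ants at (0,2),(0,3)
  0 0 2 4
  0 0 0 0
  0 0 0 0
  0 0 0 0
After step 5: ants at (0,3),(0,2)
  0 0 3 5
  0 0 0 0
  0 0 0 0
  0 0 0 0
After step 6: ants at (0,2),(0,3)
  0 0 4 6
  0 0 0 0
  0 0 0 0
  0 0 0 0

0 0 4 6
0 0 0 0
0 0 0 0
0 0 0 0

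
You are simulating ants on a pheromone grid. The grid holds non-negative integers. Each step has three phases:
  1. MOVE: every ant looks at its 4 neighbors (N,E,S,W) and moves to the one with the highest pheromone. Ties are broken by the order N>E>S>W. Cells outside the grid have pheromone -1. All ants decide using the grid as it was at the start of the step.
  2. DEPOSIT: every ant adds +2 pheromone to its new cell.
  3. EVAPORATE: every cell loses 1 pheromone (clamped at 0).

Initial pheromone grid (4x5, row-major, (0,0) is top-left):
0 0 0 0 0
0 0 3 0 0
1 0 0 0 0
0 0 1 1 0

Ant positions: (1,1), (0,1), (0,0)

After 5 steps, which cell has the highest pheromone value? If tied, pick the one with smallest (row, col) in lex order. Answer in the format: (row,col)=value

Answer: (1,2)=12

Derivation:
Step 1: ant0:(1,1)->E->(1,2) | ant1:(0,1)->E->(0,2) | ant2:(0,0)->E->(0,1)
  grid max=4 at (1,2)
Step 2: ant0:(1,2)->N->(0,2) | ant1:(0,2)->S->(1,2) | ant2:(0,1)->E->(0,2)
  grid max=5 at (1,2)
Step 3: ant0:(0,2)->S->(1,2) | ant1:(1,2)->N->(0,2) | ant2:(0,2)->S->(1,2)
  grid max=8 at (1,2)
Step 4: ant0:(1,2)->N->(0,2) | ant1:(0,2)->S->(1,2) | ant2:(1,2)->N->(0,2)
  grid max=9 at (1,2)
Step 5: ant0:(0,2)->S->(1,2) | ant1:(1,2)->N->(0,2) | ant2:(0,2)->S->(1,2)
  grid max=12 at (1,2)
Final grid:
  0 0 9 0 0
  0 0 12 0 0
  0 0 0 0 0
  0 0 0 0 0
Max pheromone 12 at (1,2)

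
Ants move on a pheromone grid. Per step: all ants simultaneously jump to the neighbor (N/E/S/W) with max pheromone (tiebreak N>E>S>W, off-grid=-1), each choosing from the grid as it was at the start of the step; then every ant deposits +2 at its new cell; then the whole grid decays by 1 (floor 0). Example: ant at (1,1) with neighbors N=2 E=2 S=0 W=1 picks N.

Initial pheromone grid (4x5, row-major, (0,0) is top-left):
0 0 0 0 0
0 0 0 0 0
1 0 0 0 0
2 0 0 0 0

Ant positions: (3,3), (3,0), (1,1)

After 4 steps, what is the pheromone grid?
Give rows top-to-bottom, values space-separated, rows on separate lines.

After step 1: ants at (2,3),(2,0),(0,1)
  0 1 0 0 0
  0 0 0 0 0
  2 0 0 1 0
  1 0 0 0 0
After step 2: ants at (1,3),(3,0),(0,2)
  0 0 1 0 0
  0 0 0 1 0
  1 0 0 0 0
  2 0 0 0 0
After step 3: ants at (0,3),(2,0),(0,3)
  0 0 0 3 0
  0 0 0 0 0
  2 0 0 0 0
  1 0 0 0 0
After step 4: ants at (0,4),(3,0),(0,4)
  0 0 0 2 3
  0 0 0 0 0
  1 0 0 0 0
  2 0 0 0 0

0 0 0 2 3
0 0 0 0 0
1 0 0 0 0
2 0 0 0 0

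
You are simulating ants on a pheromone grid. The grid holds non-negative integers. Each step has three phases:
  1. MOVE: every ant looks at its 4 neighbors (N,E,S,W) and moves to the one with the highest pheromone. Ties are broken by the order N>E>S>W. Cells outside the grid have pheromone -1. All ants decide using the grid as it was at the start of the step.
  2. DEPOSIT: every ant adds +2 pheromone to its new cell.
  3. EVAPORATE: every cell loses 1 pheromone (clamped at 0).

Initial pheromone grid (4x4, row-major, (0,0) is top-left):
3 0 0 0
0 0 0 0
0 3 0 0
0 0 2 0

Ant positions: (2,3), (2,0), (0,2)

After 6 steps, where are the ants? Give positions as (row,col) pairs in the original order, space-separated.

Step 1: ant0:(2,3)->N->(1,3) | ant1:(2,0)->E->(2,1) | ant2:(0,2)->E->(0,3)
  grid max=4 at (2,1)
Step 2: ant0:(1,3)->N->(0,3) | ant1:(2,1)->N->(1,1) | ant2:(0,3)->S->(1,3)
  grid max=3 at (2,1)
Step 3: ant0:(0,3)->S->(1,3) | ant1:(1,1)->S->(2,1) | ant2:(1,3)->N->(0,3)
  grid max=4 at (2,1)
Step 4: ant0:(1,3)->N->(0,3) | ant1:(2,1)->N->(1,1) | ant2:(0,3)->S->(1,3)
  grid max=4 at (0,3)
Step 5: ant0:(0,3)->S->(1,3) | ant1:(1,1)->S->(2,1) | ant2:(1,3)->N->(0,3)
  grid max=5 at (0,3)
Step 6: ant0:(1,3)->N->(0,3) | ant1:(2,1)->N->(1,1) | ant2:(0,3)->S->(1,3)
  grid max=6 at (0,3)

(0,3) (1,1) (1,3)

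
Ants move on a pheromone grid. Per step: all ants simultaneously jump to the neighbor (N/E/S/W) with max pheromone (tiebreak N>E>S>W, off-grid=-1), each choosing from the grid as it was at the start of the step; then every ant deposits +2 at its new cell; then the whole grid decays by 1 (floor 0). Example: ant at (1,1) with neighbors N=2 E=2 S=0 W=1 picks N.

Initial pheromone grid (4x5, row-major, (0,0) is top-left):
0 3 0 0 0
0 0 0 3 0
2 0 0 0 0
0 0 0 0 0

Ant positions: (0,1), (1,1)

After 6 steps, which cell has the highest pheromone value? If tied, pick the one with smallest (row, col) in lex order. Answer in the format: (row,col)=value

Step 1: ant0:(0,1)->E->(0,2) | ant1:(1,1)->N->(0,1)
  grid max=4 at (0,1)
Step 2: ant0:(0,2)->W->(0,1) | ant1:(0,1)->E->(0,2)
  grid max=5 at (0,1)
Step 3: ant0:(0,1)->E->(0,2) | ant1:(0,2)->W->(0,1)
  grid max=6 at (0,1)
Step 4: ant0:(0,2)->W->(0,1) | ant1:(0,1)->E->(0,2)
  grid max=7 at (0,1)
Step 5: ant0:(0,1)->E->(0,2) | ant1:(0,2)->W->(0,1)
  grid max=8 at (0,1)
Step 6: ant0:(0,2)->W->(0,1) | ant1:(0,1)->E->(0,2)
  grid max=9 at (0,1)
Final grid:
  0 9 6 0 0
  0 0 0 0 0
  0 0 0 0 0
  0 0 0 0 0
Max pheromone 9 at (0,1)

Answer: (0,1)=9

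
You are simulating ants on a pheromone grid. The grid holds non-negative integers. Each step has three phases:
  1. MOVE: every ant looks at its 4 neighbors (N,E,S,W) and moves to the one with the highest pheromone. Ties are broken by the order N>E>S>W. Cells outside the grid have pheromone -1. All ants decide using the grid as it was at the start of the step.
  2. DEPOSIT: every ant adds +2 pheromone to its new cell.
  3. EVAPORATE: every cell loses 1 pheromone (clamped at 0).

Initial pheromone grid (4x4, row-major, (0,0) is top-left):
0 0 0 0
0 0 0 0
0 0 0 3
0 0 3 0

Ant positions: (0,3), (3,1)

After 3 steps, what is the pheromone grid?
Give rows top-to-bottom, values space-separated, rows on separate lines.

After step 1: ants at (1,3),(3,2)
  0 0 0 0
  0 0 0 1
  0 0 0 2
  0 0 4 0
After step 2: ants at (2,3),(2,2)
  0 0 0 0
  0 0 0 0
  0 0 1 3
  0 0 3 0
After step 3: ants at (2,2),(2,3)
  0 0 0 0
  0 0 0 0
  0 0 2 4
  0 0 2 0

0 0 0 0
0 0 0 0
0 0 2 4
0 0 2 0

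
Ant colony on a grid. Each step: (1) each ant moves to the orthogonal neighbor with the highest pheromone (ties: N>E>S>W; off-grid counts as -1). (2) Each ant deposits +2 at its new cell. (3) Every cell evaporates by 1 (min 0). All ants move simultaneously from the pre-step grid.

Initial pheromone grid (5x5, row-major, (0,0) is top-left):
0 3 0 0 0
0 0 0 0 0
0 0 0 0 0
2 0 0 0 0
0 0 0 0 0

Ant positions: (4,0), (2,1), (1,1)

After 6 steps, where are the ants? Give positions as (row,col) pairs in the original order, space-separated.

Step 1: ant0:(4,0)->N->(3,0) | ant1:(2,1)->N->(1,1) | ant2:(1,1)->N->(0,1)
  grid max=4 at (0,1)
Step 2: ant0:(3,0)->N->(2,0) | ant1:(1,1)->N->(0,1) | ant2:(0,1)->S->(1,1)
  grid max=5 at (0,1)
Step 3: ant0:(2,0)->S->(3,0) | ant1:(0,1)->S->(1,1) | ant2:(1,1)->N->(0,1)
  grid max=6 at (0,1)
Step 4: ant0:(3,0)->N->(2,0) | ant1:(1,1)->N->(0,1) | ant2:(0,1)->S->(1,1)
  grid max=7 at (0,1)
Step 5: ant0:(2,0)->S->(3,0) | ant1:(0,1)->S->(1,1) | ant2:(1,1)->N->(0,1)
  grid max=8 at (0,1)
Step 6: ant0:(3,0)->N->(2,0) | ant1:(1,1)->N->(0,1) | ant2:(0,1)->S->(1,1)
  grid max=9 at (0,1)

(2,0) (0,1) (1,1)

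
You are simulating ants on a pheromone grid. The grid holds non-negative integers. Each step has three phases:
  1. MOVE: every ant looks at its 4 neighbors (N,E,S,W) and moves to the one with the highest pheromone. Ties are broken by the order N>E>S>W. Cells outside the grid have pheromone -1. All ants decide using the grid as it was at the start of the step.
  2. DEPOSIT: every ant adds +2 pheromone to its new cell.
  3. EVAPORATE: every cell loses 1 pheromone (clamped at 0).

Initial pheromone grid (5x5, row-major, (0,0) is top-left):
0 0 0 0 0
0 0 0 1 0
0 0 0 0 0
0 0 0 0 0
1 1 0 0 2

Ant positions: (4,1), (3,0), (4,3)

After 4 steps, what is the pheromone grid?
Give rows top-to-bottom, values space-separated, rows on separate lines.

After step 1: ants at (4,0),(4,0),(4,4)
  0 0 0 0 0
  0 0 0 0 0
  0 0 0 0 0
  0 0 0 0 0
  4 0 0 0 3
After step 2: ants at (3,0),(3,0),(3,4)
  0 0 0 0 0
  0 0 0 0 0
  0 0 0 0 0
  3 0 0 0 1
  3 0 0 0 2
After step 3: ants at (4,0),(4,0),(4,4)
  0 0 0 0 0
  0 0 0 0 0
  0 0 0 0 0
  2 0 0 0 0
  6 0 0 0 3
After step 4: ants at (3,0),(3,0),(3,4)
  0 0 0 0 0
  0 0 0 0 0
  0 0 0 0 0
  5 0 0 0 1
  5 0 0 0 2

0 0 0 0 0
0 0 0 0 0
0 0 0 0 0
5 0 0 0 1
5 0 0 0 2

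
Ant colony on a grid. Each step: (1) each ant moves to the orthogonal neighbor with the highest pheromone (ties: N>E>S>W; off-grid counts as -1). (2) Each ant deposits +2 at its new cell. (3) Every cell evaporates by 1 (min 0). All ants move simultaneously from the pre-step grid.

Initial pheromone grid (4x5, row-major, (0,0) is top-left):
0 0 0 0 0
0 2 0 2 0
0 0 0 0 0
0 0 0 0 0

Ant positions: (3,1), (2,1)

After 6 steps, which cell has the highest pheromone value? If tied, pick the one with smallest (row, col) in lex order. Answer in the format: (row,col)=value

Answer: (1,1)=8

Derivation:
Step 1: ant0:(3,1)->N->(2,1) | ant1:(2,1)->N->(1,1)
  grid max=3 at (1,1)
Step 2: ant0:(2,1)->N->(1,1) | ant1:(1,1)->S->(2,1)
  grid max=4 at (1,1)
Step 3: ant0:(1,1)->S->(2,1) | ant1:(2,1)->N->(1,1)
  grid max=5 at (1,1)
Step 4: ant0:(2,1)->N->(1,1) | ant1:(1,1)->S->(2,1)
  grid max=6 at (1,1)
Step 5: ant0:(1,1)->S->(2,1) | ant1:(2,1)->N->(1,1)
  grid max=7 at (1,1)
Step 6: ant0:(2,1)->N->(1,1) | ant1:(1,1)->S->(2,1)
  grid max=8 at (1,1)
Final grid:
  0 0 0 0 0
  0 8 0 0 0
  0 6 0 0 0
  0 0 0 0 0
Max pheromone 8 at (1,1)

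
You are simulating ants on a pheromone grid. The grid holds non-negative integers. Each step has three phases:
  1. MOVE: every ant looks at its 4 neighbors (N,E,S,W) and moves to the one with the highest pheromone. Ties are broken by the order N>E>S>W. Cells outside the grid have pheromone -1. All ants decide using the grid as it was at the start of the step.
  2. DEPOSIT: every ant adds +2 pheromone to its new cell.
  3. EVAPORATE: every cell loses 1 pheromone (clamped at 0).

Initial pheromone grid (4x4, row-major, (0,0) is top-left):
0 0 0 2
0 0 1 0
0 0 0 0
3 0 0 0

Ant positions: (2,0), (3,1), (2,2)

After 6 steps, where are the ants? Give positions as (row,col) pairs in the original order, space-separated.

Step 1: ant0:(2,0)->S->(3,0) | ant1:(3,1)->W->(3,0) | ant2:(2,2)->N->(1,2)
  grid max=6 at (3,0)
Step 2: ant0:(3,0)->N->(2,0) | ant1:(3,0)->N->(2,0) | ant2:(1,2)->N->(0,2)
  grid max=5 at (3,0)
Step 3: ant0:(2,0)->S->(3,0) | ant1:(2,0)->S->(3,0) | ant2:(0,2)->S->(1,2)
  grid max=8 at (3,0)
Step 4: ant0:(3,0)->N->(2,0) | ant1:(3,0)->N->(2,0) | ant2:(1,2)->N->(0,2)
  grid max=7 at (3,0)
Step 5: ant0:(2,0)->S->(3,0) | ant1:(2,0)->S->(3,0) | ant2:(0,2)->S->(1,2)
  grid max=10 at (3,0)
Step 6: ant0:(3,0)->N->(2,0) | ant1:(3,0)->N->(2,0) | ant2:(1,2)->N->(0,2)
  grid max=9 at (3,0)

(2,0) (2,0) (0,2)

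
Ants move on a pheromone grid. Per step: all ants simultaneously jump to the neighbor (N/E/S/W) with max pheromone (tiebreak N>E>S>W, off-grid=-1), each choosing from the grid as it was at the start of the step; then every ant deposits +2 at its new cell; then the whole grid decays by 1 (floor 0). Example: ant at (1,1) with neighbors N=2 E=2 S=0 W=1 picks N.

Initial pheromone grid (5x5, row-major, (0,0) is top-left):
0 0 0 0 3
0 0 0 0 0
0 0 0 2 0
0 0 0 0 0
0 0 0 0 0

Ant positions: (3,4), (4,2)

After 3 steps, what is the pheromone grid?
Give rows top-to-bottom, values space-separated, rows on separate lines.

After step 1: ants at (2,4),(3,2)
  0 0 0 0 2
  0 0 0 0 0
  0 0 0 1 1
  0 0 1 0 0
  0 0 0 0 0
After step 2: ants at (2,3),(2,2)
  0 0 0 0 1
  0 0 0 0 0
  0 0 1 2 0
  0 0 0 0 0
  0 0 0 0 0
After step 3: ants at (2,2),(2,3)
  0 0 0 0 0
  0 0 0 0 0
  0 0 2 3 0
  0 0 0 0 0
  0 0 0 0 0

0 0 0 0 0
0 0 0 0 0
0 0 2 3 0
0 0 0 0 0
0 0 0 0 0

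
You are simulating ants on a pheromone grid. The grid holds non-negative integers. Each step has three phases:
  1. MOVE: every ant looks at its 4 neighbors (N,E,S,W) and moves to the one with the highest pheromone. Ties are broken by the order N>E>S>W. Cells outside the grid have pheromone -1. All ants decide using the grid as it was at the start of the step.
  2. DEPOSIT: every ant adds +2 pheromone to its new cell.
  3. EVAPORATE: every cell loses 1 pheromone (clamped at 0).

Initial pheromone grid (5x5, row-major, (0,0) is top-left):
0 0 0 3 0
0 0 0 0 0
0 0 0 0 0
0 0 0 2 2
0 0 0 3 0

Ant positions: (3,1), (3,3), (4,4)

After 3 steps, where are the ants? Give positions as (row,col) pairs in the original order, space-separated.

Step 1: ant0:(3,1)->N->(2,1) | ant1:(3,3)->S->(4,3) | ant2:(4,4)->W->(4,3)
  grid max=6 at (4,3)
Step 2: ant0:(2,1)->N->(1,1) | ant1:(4,3)->N->(3,3) | ant2:(4,3)->N->(3,3)
  grid max=5 at (4,3)
Step 3: ant0:(1,1)->N->(0,1) | ant1:(3,3)->S->(4,3) | ant2:(3,3)->S->(4,3)
  grid max=8 at (4,3)

(0,1) (4,3) (4,3)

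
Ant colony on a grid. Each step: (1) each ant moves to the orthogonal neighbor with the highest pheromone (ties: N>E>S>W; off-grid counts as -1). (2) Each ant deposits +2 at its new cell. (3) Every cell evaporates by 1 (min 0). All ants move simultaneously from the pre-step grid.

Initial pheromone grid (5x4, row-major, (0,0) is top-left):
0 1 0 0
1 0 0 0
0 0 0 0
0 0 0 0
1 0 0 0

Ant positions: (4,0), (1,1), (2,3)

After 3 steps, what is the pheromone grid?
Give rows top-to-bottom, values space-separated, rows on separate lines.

After step 1: ants at (3,0),(0,1),(1,3)
  0 2 0 0
  0 0 0 1
  0 0 0 0
  1 0 0 0
  0 0 0 0
After step 2: ants at (2,0),(0,2),(0,3)
  0 1 1 1
  0 0 0 0
  1 0 0 0
  0 0 0 0
  0 0 0 0
After step 3: ants at (1,0),(0,3),(0,2)
  0 0 2 2
  1 0 0 0
  0 0 0 0
  0 0 0 0
  0 0 0 0

0 0 2 2
1 0 0 0
0 0 0 0
0 0 0 0
0 0 0 0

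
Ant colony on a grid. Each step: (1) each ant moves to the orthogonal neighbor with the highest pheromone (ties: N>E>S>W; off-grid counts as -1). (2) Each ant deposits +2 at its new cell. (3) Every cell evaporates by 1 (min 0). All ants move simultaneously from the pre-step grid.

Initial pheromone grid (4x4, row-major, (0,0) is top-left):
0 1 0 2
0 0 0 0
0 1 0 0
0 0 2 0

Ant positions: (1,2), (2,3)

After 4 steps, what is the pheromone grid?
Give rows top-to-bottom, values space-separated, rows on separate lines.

After step 1: ants at (0,2),(1,3)
  0 0 1 1
  0 0 0 1
  0 0 0 0
  0 0 1 0
After step 2: ants at (0,3),(0,3)
  0 0 0 4
  0 0 0 0
  0 0 0 0
  0 0 0 0
After step 3: ants at (1,3),(1,3)
  0 0 0 3
  0 0 0 3
  0 0 0 0
  0 0 0 0
After step 4: ants at (0,3),(0,3)
  0 0 0 6
  0 0 0 2
  0 0 0 0
  0 0 0 0

0 0 0 6
0 0 0 2
0 0 0 0
0 0 0 0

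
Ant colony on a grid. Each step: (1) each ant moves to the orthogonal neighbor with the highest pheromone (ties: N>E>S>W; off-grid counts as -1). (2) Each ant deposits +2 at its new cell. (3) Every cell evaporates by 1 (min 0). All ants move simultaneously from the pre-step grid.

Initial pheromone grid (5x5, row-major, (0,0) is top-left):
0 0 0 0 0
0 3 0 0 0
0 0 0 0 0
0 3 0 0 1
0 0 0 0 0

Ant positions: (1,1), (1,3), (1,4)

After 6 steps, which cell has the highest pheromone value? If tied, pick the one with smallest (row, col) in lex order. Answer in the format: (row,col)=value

Answer: (0,3)=6

Derivation:
Step 1: ant0:(1,1)->N->(0,1) | ant1:(1,3)->N->(0,3) | ant2:(1,4)->N->(0,4)
  grid max=2 at (1,1)
Step 2: ant0:(0,1)->S->(1,1) | ant1:(0,3)->E->(0,4) | ant2:(0,4)->W->(0,3)
  grid max=3 at (1,1)
Step 3: ant0:(1,1)->N->(0,1) | ant1:(0,4)->W->(0,3) | ant2:(0,3)->E->(0,4)
  grid max=3 at (0,3)
Step 4: ant0:(0,1)->S->(1,1) | ant1:(0,3)->E->(0,4) | ant2:(0,4)->W->(0,3)
  grid max=4 at (0,3)
Step 5: ant0:(1,1)->N->(0,1) | ant1:(0,4)->W->(0,3) | ant2:(0,3)->E->(0,4)
  grid max=5 at (0,3)
Step 6: ant0:(0,1)->S->(1,1) | ant1:(0,3)->E->(0,4) | ant2:(0,4)->W->(0,3)
  grid max=6 at (0,3)
Final grid:
  0 0 0 6 6
  0 3 0 0 0
  0 0 0 0 0
  0 0 0 0 0
  0 0 0 0 0
Max pheromone 6 at (0,3)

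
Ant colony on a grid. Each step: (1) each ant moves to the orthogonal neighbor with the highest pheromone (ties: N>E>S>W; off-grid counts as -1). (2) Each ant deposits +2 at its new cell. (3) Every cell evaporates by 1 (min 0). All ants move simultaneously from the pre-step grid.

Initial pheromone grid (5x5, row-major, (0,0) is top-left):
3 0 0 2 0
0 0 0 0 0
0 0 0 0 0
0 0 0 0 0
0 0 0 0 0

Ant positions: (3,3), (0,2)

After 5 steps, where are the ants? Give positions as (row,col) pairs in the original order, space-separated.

Step 1: ant0:(3,3)->N->(2,3) | ant1:(0,2)->E->(0,3)
  grid max=3 at (0,3)
Step 2: ant0:(2,3)->N->(1,3) | ant1:(0,3)->E->(0,4)
  grid max=2 at (0,3)
Step 3: ant0:(1,3)->N->(0,3) | ant1:(0,4)->W->(0,3)
  grid max=5 at (0,3)
Step 4: ant0:(0,3)->E->(0,4) | ant1:(0,3)->E->(0,4)
  grid max=4 at (0,3)
Step 5: ant0:(0,4)->W->(0,3) | ant1:(0,4)->W->(0,3)
  grid max=7 at (0,3)

(0,3) (0,3)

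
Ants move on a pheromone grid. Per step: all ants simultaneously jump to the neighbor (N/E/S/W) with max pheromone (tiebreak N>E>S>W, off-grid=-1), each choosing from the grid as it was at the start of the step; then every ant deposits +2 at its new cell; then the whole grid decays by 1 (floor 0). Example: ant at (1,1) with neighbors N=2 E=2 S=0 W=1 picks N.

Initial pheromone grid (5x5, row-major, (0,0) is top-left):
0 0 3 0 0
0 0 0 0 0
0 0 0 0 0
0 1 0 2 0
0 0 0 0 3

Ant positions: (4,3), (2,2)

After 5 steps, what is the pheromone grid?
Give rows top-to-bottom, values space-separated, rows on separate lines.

After step 1: ants at (4,4),(1,2)
  0 0 2 0 0
  0 0 1 0 0
  0 0 0 0 0
  0 0 0 1 0
  0 0 0 0 4
After step 2: ants at (3,4),(0,2)
  0 0 3 0 0
  0 0 0 0 0
  0 0 0 0 0
  0 0 0 0 1
  0 0 0 0 3
After step 3: ants at (4,4),(0,3)
  0 0 2 1 0
  0 0 0 0 0
  0 0 0 0 0
  0 0 0 0 0
  0 0 0 0 4
After step 4: ants at (3,4),(0,2)
  0 0 3 0 0
  0 0 0 0 0
  0 0 0 0 0
  0 0 0 0 1
  0 0 0 0 3
After step 5: ants at (4,4),(0,3)
  0 0 2 1 0
  0 0 0 0 0
  0 0 0 0 0
  0 0 0 0 0
  0 0 0 0 4

0 0 2 1 0
0 0 0 0 0
0 0 0 0 0
0 0 0 0 0
0 0 0 0 4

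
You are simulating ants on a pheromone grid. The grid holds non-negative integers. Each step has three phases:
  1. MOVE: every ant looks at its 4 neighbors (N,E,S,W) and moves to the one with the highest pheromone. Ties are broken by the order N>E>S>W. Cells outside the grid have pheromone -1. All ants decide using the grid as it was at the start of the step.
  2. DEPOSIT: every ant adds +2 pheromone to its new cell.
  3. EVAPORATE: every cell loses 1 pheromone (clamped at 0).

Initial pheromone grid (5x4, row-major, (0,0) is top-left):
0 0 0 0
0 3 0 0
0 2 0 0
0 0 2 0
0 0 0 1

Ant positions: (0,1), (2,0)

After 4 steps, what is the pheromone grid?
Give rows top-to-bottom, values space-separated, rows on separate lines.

After step 1: ants at (1,1),(2,1)
  0 0 0 0
  0 4 0 0
  0 3 0 0
  0 0 1 0
  0 0 0 0
After step 2: ants at (2,1),(1,1)
  0 0 0 0
  0 5 0 0
  0 4 0 0
  0 0 0 0
  0 0 0 0
After step 3: ants at (1,1),(2,1)
  0 0 0 0
  0 6 0 0
  0 5 0 0
  0 0 0 0
  0 0 0 0
After step 4: ants at (2,1),(1,1)
  0 0 0 0
  0 7 0 0
  0 6 0 0
  0 0 0 0
  0 0 0 0

0 0 0 0
0 7 0 0
0 6 0 0
0 0 0 0
0 0 0 0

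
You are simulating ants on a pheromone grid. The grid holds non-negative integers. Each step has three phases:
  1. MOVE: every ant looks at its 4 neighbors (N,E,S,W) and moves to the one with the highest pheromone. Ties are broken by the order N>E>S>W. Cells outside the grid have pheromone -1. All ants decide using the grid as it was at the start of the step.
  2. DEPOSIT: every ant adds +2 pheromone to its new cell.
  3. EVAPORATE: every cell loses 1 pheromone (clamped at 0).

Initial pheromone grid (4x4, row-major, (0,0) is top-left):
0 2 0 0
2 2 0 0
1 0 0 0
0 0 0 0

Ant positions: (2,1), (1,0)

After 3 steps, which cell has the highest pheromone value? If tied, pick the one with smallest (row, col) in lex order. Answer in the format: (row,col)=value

Answer: (1,1)=7

Derivation:
Step 1: ant0:(2,1)->N->(1,1) | ant1:(1,0)->E->(1,1)
  grid max=5 at (1,1)
Step 2: ant0:(1,1)->N->(0,1) | ant1:(1,1)->N->(0,1)
  grid max=4 at (0,1)
Step 3: ant0:(0,1)->S->(1,1) | ant1:(0,1)->S->(1,1)
  grid max=7 at (1,1)
Final grid:
  0 3 0 0
  0 7 0 0
  0 0 0 0
  0 0 0 0
Max pheromone 7 at (1,1)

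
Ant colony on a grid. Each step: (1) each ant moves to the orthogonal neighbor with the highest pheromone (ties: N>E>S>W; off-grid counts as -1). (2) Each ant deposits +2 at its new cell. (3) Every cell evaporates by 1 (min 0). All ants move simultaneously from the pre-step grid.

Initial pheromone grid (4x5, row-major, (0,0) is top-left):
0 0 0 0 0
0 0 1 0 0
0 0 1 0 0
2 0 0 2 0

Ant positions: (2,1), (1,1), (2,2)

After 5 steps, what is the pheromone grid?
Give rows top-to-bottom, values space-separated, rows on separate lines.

After step 1: ants at (2,2),(1,2),(1,2)
  0 0 0 0 0
  0 0 4 0 0
  0 0 2 0 0
  1 0 0 1 0
After step 2: ants at (1,2),(2,2),(2,2)
  0 0 0 0 0
  0 0 5 0 0
  0 0 5 0 0
  0 0 0 0 0
After step 3: ants at (2,2),(1,2),(1,2)
  0 0 0 0 0
  0 0 8 0 0
  0 0 6 0 0
  0 0 0 0 0
After step 4: ants at (1,2),(2,2),(2,2)
  0 0 0 0 0
  0 0 9 0 0
  0 0 9 0 0
  0 0 0 0 0
After step 5: ants at (2,2),(1,2),(1,2)
  0 0 0 0 0
  0 0 12 0 0
  0 0 10 0 0
  0 0 0 0 0

0 0 0 0 0
0 0 12 0 0
0 0 10 0 0
0 0 0 0 0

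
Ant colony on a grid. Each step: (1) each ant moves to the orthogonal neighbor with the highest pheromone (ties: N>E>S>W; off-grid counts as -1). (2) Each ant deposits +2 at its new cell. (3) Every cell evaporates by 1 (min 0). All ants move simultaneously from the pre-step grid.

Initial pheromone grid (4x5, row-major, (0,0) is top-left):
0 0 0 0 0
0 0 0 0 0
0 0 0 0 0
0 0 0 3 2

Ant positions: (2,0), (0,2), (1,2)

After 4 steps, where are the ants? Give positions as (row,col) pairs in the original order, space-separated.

Step 1: ant0:(2,0)->N->(1,0) | ant1:(0,2)->E->(0,3) | ant2:(1,2)->N->(0,2)
  grid max=2 at (3,3)
Step 2: ant0:(1,0)->N->(0,0) | ant1:(0,3)->W->(0,2) | ant2:(0,2)->E->(0,3)
  grid max=2 at (0,2)
Step 3: ant0:(0,0)->E->(0,1) | ant1:(0,2)->E->(0,3) | ant2:(0,3)->W->(0,2)
  grid max=3 at (0,2)
Step 4: ant0:(0,1)->E->(0,2) | ant1:(0,3)->W->(0,2) | ant2:(0,2)->E->(0,3)
  grid max=6 at (0,2)

(0,2) (0,2) (0,3)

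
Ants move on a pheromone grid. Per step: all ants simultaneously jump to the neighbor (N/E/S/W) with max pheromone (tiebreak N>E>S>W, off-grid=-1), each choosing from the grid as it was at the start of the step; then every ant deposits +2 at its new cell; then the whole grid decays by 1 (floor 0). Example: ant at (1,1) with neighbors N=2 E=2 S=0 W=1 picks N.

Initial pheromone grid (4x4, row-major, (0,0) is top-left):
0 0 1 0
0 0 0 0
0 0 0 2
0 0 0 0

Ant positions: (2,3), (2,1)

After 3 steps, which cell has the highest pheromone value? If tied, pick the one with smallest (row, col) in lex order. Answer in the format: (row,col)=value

Answer: (0,2)=1

Derivation:
Step 1: ant0:(2,3)->N->(1,3) | ant1:(2,1)->N->(1,1)
  grid max=1 at (1,1)
Step 2: ant0:(1,3)->S->(2,3) | ant1:(1,1)->N->(0,1)
  grid max=2 at (2,3)
Step 3: ant0:(2,3)->N->(1,3) | ant1:(0,1)->E->(0,2)
  grid max=1 at (0,2)
Final grid:
  0 0 1 0
  0 0 0 1
  0 0 0 1
  0 0 0 0
Max pheromone 1 at (0,2)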